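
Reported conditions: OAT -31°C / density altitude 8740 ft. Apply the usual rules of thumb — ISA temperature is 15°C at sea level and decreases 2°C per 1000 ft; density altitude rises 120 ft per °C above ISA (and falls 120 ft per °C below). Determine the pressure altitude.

DA = PA + 120 × (OAT − (15 − 2·PA/1000)) = PA + 120·OAT − 1800 + 0.24·PA = 1.24·PA + 120·OAT − 1800.
So 1.24·PA = 8740 − 120 × (-31) + 1800 = 14260.
PA = 14260 / 1.24 = 11500 ft.

11500 ft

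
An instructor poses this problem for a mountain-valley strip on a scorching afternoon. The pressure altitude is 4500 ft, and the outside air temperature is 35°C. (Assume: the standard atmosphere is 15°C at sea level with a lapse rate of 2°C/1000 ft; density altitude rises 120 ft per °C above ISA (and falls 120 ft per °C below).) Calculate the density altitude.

ISA temperature at 4500 ft = 15 − 2 × (4500/1000) = 6°C.
ISA deviation = 35 − 6 = +29°C.
Density altitude = 4500 + 120 × (29) = 4500 + (+3480) = 7980 ft.

7980 ft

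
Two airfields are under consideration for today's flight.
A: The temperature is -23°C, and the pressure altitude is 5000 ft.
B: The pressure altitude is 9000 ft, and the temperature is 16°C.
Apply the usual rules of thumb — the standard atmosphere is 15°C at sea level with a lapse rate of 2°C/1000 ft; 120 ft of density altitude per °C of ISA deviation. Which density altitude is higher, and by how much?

A: ISA temp = 5°C, deviation -28°C, DA = 5000 + 120 × (-28) = 1640 ft.
B: ISA temp = -3°C, deviation +19°C, DA = 9000 + 120 × 19 = 11280 ft.
B is higher by 11280 − 1640 = 9640 ft.

B by 9640 ft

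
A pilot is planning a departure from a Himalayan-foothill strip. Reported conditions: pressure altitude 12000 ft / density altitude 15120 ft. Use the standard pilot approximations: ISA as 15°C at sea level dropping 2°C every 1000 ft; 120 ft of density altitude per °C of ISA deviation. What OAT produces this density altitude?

Density altitude − pressure altitude = 15120 − 12000 = +3120 ft.
At 120 ft/°C that is an ISA deviation of 3120/120 = +26°C.
ISA temperature at 12000 ft = 15 − 2 × (12000/1000) = -9°C.
OAT = ISA + deviation = -9 + (+26) = 17°C.

17°C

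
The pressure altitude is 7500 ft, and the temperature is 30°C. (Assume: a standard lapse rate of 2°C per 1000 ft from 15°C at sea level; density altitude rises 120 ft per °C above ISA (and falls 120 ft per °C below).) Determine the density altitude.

ISA temperature at 7500 ft = 15 − 2 × (7500/1000) = 0°C.
ISA deviation = 30 − 0 = +30°C.
Density altitude = 7500 + 120 × (30) = 7500 + (+3600) = 11100 ft.

11100 ft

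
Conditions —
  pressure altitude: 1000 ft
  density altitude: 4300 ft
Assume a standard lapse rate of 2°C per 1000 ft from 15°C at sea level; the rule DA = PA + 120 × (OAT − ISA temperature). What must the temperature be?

Density altitude − pressure altitude = 4300 − 1000 = +3300 ft.
At 120 ft/°C that is an ISA deviation of 3300/120 = +27.5°C.
ISA temperature at 1000 ft = 15 − 2 × (1000/1000) = 13°C.
OAT = ISA + deviation = 13 + (+27.5) = 40.5°C.

40.5°C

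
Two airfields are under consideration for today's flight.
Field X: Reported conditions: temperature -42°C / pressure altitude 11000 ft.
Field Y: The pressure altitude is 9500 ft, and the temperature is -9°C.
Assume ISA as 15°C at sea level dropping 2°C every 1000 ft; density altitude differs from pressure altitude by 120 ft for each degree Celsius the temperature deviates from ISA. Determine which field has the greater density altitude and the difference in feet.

Field X: ISA temp = -7°C, deviation -35°C, DA = 11000 + 120 × (-35) = 6800 ft.
Field Y: ISA temp = -4°C, deviation -5°C, DA = 9500 + 120 × (-5) = 8900 ft.
Field Y is higher by 8900 − 6800 = 2100 ft.

Field Y by 2100 ft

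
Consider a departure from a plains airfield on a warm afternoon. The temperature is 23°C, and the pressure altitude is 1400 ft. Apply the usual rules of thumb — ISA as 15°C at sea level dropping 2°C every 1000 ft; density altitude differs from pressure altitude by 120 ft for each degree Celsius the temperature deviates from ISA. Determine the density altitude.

ISA temperature at 1400 ft = 15 − 2 × (1400/1000) = 12.2°C.
ISA deviation = 23 − 12.2 = +10.8°C.
Density altitude = 1400 + 120 × (10.8) = 1400 + (+1296) = 2696 ft.

2696 ft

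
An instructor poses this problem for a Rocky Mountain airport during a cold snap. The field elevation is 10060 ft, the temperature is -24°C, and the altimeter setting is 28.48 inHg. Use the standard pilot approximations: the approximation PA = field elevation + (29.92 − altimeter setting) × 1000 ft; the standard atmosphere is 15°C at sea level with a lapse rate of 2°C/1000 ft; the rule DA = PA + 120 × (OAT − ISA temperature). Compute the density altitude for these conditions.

9580 ft

Pressure altitude = 10060 + (29.92 − 28.48) × 1000 = 10060 + (+1440) = 11500 ft.
ISA temperature at 11500 ft = 15 − 2 × (11500/1000) = -8°C.
ISA deviation = -24 − (-8) = -16°C.
Density altitude = 11500 + 120 × (-16) = 9580 ft.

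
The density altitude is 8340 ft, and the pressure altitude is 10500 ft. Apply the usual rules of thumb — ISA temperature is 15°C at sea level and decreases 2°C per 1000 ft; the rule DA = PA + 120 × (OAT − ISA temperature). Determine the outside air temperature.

Density altitude − pressure altitude = 8340 − 10500 = -2160 ft.
At 120 ft/°C that is an ISA deviation of -2160/120 = -18°C.
ISA temperature at 10500 ft = 15 − 2 × (10500/1000) = -6°C.
OAT = ISA + deviation = -6 + (-18) = -24°C.

-24°C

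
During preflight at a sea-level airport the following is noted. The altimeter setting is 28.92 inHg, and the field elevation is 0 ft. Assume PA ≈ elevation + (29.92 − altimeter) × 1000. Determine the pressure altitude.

Pressure correction = (29.92 − 28.92) × 1000 = +1000 ft.
Pressure altitude = 0 + (+1000) = 1000 ft.

1000 ft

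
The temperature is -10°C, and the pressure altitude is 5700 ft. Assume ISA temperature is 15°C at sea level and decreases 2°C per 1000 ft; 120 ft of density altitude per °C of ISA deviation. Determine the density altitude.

4068 ft

ISA temperature at 5700 ft = 15 − 2 × (5700/1000) = 3.6°C.
ISA deviation = -10 − 3.6 = -13.6°C.
Density altitude = 5700 + 120 × (-13.6) = 5700 + (-1632) = 4068 ft.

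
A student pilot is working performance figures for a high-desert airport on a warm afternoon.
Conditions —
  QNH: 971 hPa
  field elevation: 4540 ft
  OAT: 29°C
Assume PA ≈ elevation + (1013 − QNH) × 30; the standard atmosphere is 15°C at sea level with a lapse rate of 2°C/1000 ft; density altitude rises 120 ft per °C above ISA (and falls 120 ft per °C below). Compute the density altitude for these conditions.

8872 ft

Pressure altitude = 4540 + (1013 − 971) × 30 = 4540 + (+1260) = 5800 ft.
ISA temperature at 5800 ft = 15 − 2 × (5800/1000) = 3.4°C.
ISA deviation = 29 − 3.4 = +25.6°C.
Density altitude = 5800 + 120 × (25.6) = 8872 ft.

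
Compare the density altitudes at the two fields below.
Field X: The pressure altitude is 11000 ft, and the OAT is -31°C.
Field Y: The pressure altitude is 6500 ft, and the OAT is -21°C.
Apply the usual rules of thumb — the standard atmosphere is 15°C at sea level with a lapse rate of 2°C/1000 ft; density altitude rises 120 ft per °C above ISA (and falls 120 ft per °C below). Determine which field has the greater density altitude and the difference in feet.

Field X by 4380 ft

Field X: ISA temp = -7°C, deviation -24°C, DA = 11000 + 120 × (-24) = 8120 ft.
Field Y: ISA temp = 2°C, deviation -23°C, DA = 6500 + 120 × (-23) = 3740 ft.
Field X is higher by 8120 − 3740 = 4380 ft.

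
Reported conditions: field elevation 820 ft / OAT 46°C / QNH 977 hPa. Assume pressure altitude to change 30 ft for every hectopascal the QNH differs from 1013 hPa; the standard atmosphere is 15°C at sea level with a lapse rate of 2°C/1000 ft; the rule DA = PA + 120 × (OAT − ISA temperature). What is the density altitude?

Pressure altitude = 820 + (1013 − 977) × 30 = 820 + (+1080) = 1900 ft.
ISA temperature at 1900 ft = 15 − 2 × (1900/1000) = 11.2°C.
ISA deviation = 46 − 11.2 = +34.8°C.
Density altitude = 1900 + 120 × (34.8) = 6076 ft.

6076 ft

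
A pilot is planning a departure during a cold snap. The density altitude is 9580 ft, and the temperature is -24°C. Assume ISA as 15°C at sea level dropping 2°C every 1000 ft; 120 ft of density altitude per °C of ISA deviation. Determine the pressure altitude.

DA = PA + 120 × (OAT − (15 − 2·PA/1000)) = PA + 120·OAT − 1800 + 0.24·PA = 1.24·PA + 120·OAT − 1800.
So 1.24·PA = 9580 − 120 × (-24) + 1800 = 14260.
PA = 14260 / 1.24 = 11500 ft.

11500 ft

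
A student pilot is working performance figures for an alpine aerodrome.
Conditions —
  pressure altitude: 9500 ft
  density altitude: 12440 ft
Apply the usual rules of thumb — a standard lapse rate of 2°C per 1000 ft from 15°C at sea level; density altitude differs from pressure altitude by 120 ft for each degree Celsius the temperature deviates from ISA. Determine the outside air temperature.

20.5°C

Density altitude − pressure altitude = 12440 − 9500 = +2940 ft.
At 120 ft/°C that is an ISA deviation of 2940/120 = +24.5°C.
ISA temperature at 9500 ft = 15 − 2 × (9500/1000) = -4°C.
OAT = ISA + deviation = -4 + (+24.5) = 20.5°C.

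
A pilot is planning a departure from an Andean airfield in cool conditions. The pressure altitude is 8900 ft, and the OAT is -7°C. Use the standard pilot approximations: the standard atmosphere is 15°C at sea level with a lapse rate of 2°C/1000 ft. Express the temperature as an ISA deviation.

ISA-4.2°C

ISA temperature at 8900 ft = 15 − 2 × (8900/1000) = -2.8°C.
Deviation = OAT − ISA = -7 − (-2.8) = -4.2°C.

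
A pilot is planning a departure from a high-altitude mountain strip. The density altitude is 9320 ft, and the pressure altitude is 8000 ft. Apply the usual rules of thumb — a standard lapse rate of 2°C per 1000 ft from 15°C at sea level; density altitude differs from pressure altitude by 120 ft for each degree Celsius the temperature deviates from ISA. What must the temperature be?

10°C

Density altitude − pressure altitude = 9320 − 8000 = +1320 ft.
At 120 ft/°C that is an ISA deviation of 1320/120 = +11°C.
ISA temperature at 8000 ft = 15 − 2 × (8000/1000) = -1°C.
OAT = ISA + deviation = -1 + (+11) = 10°C.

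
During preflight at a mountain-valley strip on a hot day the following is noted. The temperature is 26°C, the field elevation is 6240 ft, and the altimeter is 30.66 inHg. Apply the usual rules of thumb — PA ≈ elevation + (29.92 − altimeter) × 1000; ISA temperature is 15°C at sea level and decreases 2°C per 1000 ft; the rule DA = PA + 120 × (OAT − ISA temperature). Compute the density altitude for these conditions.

Pressure altitude = 6240 + (29.92 − 30.66) × 1000 = 6240 + (-740) = 5500 ft.
ISA temperature at 5500 ft = 15 − 2 × (5500/1000) = 4°C.
ISA deviation = 26 − 4 = +22°C.
Density altitude = 5500 + 120 × (22) = 8140 ft.

8140 ft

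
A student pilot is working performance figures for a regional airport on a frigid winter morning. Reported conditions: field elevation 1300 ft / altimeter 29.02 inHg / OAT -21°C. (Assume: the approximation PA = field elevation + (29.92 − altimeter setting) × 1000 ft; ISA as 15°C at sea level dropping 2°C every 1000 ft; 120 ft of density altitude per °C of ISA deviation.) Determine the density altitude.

Pressure altitude = 1300 + (29.92 − 29.02) × 1000 = 1300 + (+900) = 2200 ft.
ISA temperature at 2200 ft = 15 − 2 × (2200/1000) = 10.6°C.
ISA deviation = -21 − 10.6 = -31.6°C.
Density altitude = 2200 + 120 × (-31.6) = -1592 ft.

-1592 ft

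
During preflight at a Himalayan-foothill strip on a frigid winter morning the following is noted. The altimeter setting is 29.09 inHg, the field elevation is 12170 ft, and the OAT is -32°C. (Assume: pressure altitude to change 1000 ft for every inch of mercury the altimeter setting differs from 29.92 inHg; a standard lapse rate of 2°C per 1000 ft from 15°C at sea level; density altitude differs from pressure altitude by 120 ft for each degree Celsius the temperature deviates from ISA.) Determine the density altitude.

10480 ft

Pressure altitude = 12170 + (29.92 − 29.09) × 1000 = 12170 + (+830) = 13000 ft.
ISA temperature at 13000 ft = 15 − 2 × (13000/1000) = -11°C.
ISA deviation = -32 − (-11) = -21°C.
Density altitude = 13000 + 120 × (-21) = 10480 ft.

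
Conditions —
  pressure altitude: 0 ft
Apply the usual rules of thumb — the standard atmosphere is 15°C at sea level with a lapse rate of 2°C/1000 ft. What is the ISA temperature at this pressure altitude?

ISA temperature = 15 − 2 × (0/1000) = 15 − 0 = 15°C.

15°C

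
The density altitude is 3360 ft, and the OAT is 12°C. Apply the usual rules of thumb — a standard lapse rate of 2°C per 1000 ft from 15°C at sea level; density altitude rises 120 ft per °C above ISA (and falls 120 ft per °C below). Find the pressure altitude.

DA = PA + 120 × (OAT − (15 − 2·PA/1000)) = PA + 120·OAT − 1800 + 0.24·PA = 1.24·PA + 120·OAT − 1800.
So 1.24·PA = 3360 − 120 × 12 + 1800 = 3720.
PA = 3720 / 1.24 = 3000 ft.

3000 ft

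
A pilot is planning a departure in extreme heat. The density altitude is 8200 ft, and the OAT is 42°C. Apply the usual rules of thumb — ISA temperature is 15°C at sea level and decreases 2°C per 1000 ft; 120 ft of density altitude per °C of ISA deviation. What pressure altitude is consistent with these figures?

DA = PA + 120 × (OAT − (15 − 2·PA/1000)) = PA + 120·OAT − 1800 + 0.24·PA = 1.24·PA + 120·OAT − 1800.
So 1.24·PA = 8200 − 120 × 42 + 1800 = 4960.
PA = 4960 / 1.24 = 4000 ft.

4000 ft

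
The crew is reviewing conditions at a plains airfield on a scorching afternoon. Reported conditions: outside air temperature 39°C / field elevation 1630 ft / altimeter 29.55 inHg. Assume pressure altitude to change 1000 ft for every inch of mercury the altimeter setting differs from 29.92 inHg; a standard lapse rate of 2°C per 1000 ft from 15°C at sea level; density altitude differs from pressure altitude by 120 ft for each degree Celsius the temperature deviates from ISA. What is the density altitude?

5360 ft

Pressure altitude = 1630 + (29.92 − 29.55) × 1000 = 1630 + (+370) = 2000 ft.
ISA temperature at 2000 ft = 15 − 2 × (2000/1000) = 11°C.
ISA deviation = 39 − 11 = +28°C.
Density altitude = 2000 + 120 × (28) = 5360 ft.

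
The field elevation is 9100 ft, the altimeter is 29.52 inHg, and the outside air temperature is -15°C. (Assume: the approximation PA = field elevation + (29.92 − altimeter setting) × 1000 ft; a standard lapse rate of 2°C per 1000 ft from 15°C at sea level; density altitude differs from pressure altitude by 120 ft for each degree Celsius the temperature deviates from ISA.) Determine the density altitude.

Pressure altitude = 9100 + (29.92 − 29.52) × 1000 = 9100 + (+400) = 9500 ft.
ISA temperature at 9500 ft = 15 − 2 × (9500/1000) = -4°C.
ISA deviation = -15 − (-4) = -11°C.
Density altitude = 9500 + 120 × (-11) = 8180 ft.

8180 ft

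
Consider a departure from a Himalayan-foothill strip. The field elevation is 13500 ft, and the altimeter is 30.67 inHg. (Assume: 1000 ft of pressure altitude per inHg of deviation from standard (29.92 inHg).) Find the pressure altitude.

12750 ft

Pressure correction = (29.92 − 30.67) × 1000 = -750 ft.
Pressure altitude = 13500 + (-750) = 12750 ft.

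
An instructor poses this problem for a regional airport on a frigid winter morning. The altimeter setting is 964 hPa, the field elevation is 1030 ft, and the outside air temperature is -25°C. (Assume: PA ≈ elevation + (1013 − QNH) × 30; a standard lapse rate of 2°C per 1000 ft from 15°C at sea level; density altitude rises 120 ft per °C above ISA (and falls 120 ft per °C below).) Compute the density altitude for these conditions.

Pressure altitude = 1030 + (1013 − 964) × 30 = 1030 + (+1470) = 2500 ft.
ISA temperature at 2500 ft = 15 − 2 × (2500/1000) = 10°C.
ISA deviation = -25 − 10 = -35°C.
Density altitude = 2500 + 120 × (-35) = -1700 ft.

-1700 ft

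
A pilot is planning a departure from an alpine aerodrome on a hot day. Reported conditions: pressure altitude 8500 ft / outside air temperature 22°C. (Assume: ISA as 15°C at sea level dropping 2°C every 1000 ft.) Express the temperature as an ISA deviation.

ISA+24°C

ISA temperature at 8500 ft = 15 − 2 × (8500/1000) = -2°C.
Deviation = OAT − ISA = 22 − (-2) = +24°C.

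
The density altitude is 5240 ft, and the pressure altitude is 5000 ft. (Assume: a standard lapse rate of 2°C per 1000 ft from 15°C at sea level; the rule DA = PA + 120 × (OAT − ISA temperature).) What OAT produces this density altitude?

7°C

Density altitude − pressure altitude = 5240 − 5000 = +240 ft.
At 120 ft/°C that is an ISA deviation of 240/120 = +2°C.
ISA temperature at 5000 ft = 15 − 2 × (5000/1000) = 5°C.
OAT = ISA + deviation = 5 + (+2) = 7°C.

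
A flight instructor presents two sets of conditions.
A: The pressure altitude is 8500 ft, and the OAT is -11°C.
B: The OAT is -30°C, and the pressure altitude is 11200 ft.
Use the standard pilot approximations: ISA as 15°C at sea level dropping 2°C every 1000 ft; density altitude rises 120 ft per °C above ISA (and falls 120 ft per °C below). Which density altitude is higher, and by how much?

A: ISA temp = -2°C, deviation -9°C, DA = 8500 + 120 × (-9) = 7420 ft.
B: ISA temp = -7.4°C, deviation -22.6°C, DA = 11200 + 120 × (-22.6) = 8488 ft.
B is higher by 8488 − 7420 = 1068 ft.

B by 1068 ft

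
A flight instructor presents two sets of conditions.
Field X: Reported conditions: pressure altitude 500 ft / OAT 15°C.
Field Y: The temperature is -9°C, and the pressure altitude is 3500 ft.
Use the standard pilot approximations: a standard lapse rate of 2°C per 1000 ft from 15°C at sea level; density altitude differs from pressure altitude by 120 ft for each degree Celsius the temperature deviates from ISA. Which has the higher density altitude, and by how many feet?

Field Y by 840 ft

Field X: ISA temp = 14°C, deviation +1°C, DA = 500 + 120 × 1 = 620 ft.
Field Y: ISA temp = 8°C, deviation -17°C, DA = 3500 + 120 × (-17) = 1460 ft.
Field Y is higher by 1460 − 620 = 840 ft.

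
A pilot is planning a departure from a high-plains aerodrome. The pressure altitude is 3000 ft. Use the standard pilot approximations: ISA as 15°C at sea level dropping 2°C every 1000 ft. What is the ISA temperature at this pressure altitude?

9°C

ISA temperature = 15 − 2 × (3000/1000) = 15 − 6 = 9°C.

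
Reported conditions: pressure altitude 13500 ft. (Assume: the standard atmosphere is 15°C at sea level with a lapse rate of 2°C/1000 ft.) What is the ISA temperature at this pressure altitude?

ISA temperature = 15 − 2 × (13500/1000) = 15 − 27 = -12°C.

-12°C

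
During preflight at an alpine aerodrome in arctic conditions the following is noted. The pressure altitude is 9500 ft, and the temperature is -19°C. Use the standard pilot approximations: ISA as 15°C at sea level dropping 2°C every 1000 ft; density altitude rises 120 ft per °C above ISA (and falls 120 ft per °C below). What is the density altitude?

ISA temperature at 9500 ft = 15 − 2 × (9500/1000) = -4°C.
ISA deviation = -19 − (-4) = -15°C.
Density altitude = 9500 + 120 × (-15) = 9500 + (-1800) = 7700 ft.

7700 ft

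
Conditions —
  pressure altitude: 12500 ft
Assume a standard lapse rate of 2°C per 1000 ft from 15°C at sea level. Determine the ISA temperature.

-10°C

ISA temperature = 15 − 2 × (12500/1000) = 15 − 25 = -10°C.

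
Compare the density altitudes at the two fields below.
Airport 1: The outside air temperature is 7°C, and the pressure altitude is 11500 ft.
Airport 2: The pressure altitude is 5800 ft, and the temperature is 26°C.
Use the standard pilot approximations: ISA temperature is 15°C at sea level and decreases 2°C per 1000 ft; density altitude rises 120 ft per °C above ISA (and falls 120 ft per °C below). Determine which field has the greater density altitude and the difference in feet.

Airport 1 by 4788 ft

Airport 1: ISA temp = -8°C, deviation +15°C, DA = 11500 + 120 × 15 = 13300 ft.
Airport 2: ISA temp = 3.4°C, deviation +22.6°C, DA = 5800 + 120 × 22.6 = 8512 ft.
Airport 1 is higher by 13300 − 8512 = 4788 ft.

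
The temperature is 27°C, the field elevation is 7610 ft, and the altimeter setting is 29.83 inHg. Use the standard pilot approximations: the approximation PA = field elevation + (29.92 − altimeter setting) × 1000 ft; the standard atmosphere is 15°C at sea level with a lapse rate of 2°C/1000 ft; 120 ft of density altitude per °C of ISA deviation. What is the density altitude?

10988 ft

Pressure altitude = 7610 + (29.92 − 29.83) × 1000 = 7610 + (+90) = 7700 ft.
ISA temperature at 7700 ft = 15 − 2 × (7700/1000) = -0.4°C.
ISA deviation = 27 − (-0.4) = +27.4°C.
Density altitude = 7700 + 120 × (27.4) = 10988 ft.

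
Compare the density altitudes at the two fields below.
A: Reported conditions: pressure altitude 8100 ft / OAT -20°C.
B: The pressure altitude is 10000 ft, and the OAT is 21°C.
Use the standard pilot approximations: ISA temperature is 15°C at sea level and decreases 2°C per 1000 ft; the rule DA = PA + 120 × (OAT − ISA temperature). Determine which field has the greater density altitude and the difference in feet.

B by 7276 ft

A: ISA temp = -1.2°C, deviation -18.8°C, DA = 8100 + 120 × (-18.8) = 5844 ft.
B: ISA temp = -5°C, deviation +26°C, DA = 10000 + 120 × 26 = 13120 ft.
B is higher by 13120 − 5844 = 7276 ft.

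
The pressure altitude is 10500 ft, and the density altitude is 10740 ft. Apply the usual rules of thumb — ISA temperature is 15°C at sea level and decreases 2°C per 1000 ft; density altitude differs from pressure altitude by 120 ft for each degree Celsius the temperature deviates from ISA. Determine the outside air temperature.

Density altitude − pressure altitude = 10740 − 10500 = +240 ft.
At 120 ft/°C that is an ISA deviation of 240/120 = +2°C.
ISA temperature at 10500 ft = 15 − 2 × (10500/1000) = -6°C.
OAT = ISA + deviation = -6 + (+2) = -4°C.

-4°C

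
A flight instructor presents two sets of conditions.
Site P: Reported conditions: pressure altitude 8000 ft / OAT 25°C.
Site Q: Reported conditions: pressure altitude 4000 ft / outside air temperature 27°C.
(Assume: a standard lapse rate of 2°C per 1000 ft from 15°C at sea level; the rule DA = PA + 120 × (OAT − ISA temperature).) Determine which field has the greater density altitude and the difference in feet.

Site P by 4720 ft

Site P: ISA temp = -1°C, deviation +26°C, DA = 8000 + 120 × 26 = 11120 ft.
Site Q: ISA temp = 7°C, deviation +20°C, DA = 4000 + 120 × 20 = 6400 ft.
Site P is higher by 11120 − 6400 = 4720 ft.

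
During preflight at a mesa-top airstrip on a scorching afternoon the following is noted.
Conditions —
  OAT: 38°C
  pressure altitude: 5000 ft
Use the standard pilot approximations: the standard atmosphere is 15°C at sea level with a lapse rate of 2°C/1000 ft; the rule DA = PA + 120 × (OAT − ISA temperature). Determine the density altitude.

ISA temperature at 5000 ft = 15 − 2 × (5000/1000) = 5°C.
ISA deviation = 38 − 5 = +33°C.
Density altitude = 5000 + 120 × (33) = 5000 + (+3960) = 8960 ft.

8960 ft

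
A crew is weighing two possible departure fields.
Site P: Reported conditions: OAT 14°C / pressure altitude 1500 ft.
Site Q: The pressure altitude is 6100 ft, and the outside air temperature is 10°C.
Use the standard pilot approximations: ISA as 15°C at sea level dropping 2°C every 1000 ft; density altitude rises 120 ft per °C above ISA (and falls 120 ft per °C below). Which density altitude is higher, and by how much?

Site P: ISA temp = 12°C, deviation +2°C, DA = 1500 + 120 × 2 = 1740 ft.
Site Q: ISA temp = 2.8°C, deviation +7.2°C, DA = 6100 + 120 × 7.2 = 6964 ft.
Site Q is higher by 6964 − 1740 = 5224 ft.

Site Q by 5224 ft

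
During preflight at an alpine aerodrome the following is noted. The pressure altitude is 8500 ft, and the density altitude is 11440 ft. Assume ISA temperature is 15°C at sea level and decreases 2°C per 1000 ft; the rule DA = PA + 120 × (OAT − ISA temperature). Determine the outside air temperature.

22.5°C

Density altitude − pressure altitude = 11440 − 8500 = +2940 ft.
At 120 ft/°C that is an ISA deviation of 2940/120 = +24.5°C.
ISA temperature at 8500 ft = 15 − 2 × (8500/1000) = -2°C.
OAT = ISA + deviation = -2 + (+24.5) = 22.5°C.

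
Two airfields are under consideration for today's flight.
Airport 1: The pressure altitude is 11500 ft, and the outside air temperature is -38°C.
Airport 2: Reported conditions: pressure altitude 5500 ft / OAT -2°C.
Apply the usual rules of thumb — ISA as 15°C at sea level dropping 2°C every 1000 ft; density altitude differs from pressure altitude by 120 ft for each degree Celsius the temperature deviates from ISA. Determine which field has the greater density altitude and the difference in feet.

Airport 1: ISA temp = -8°C, deviation -30°C, DA = 11500 + 120 × (-30) = 7900 ft.
Airport 2: ISA temp = 4°C, deviation -6°C, DA = 5500 + 120 × (-6) = 4780 ft.
Airport 1 is higher by 7900 − 4780 = 3120 ft.

Airport 1 by 3120 ft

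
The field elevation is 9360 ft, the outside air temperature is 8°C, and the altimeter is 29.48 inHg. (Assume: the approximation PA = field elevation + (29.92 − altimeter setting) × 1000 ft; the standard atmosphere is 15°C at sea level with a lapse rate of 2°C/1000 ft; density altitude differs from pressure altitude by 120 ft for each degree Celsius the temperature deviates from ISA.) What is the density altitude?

11312 ft

Pressure altitude = 9360 + (29.92 − 29.48) × 1000 = 9360 + (+440) = 9800 ft.
ISA temperature at 9800 ft = 15 − 2 × (9800/1000) = -4.6°C.
ISA deviation = 8 − (-4.6) = +12.6°C.
Density altitude = 9800 + 120 × (12.6) = 11312 ft.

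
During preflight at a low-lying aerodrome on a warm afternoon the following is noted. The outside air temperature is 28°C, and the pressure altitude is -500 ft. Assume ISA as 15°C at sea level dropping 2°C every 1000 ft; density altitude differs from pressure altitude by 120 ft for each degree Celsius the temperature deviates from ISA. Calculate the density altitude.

940 ft

ISA temperature at -500 ft = 15 − 2 × (-500/1000) = 16°C.
ISA deviation = 28 − 16 = +12°C.
Density altitude = -500 + 120 × (12) = -500 + (+1440) = 940 ft.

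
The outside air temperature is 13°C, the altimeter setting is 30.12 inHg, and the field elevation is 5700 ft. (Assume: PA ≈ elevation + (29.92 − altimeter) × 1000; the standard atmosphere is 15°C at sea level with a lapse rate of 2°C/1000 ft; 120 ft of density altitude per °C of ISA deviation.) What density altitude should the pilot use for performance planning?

6580 ft

Pressure altitude = 5700 + (29.92 − 30.12) × 1000 = 5700 + (-200) = 5500 ft.
ISA temperature at 5500 ft = 15 − 2 × (5500/1000) = 4°C.
ISA deviation = 13 − 4 = +9°C.
Density altitude = 5500 + 120 × (9) = 6580 ft.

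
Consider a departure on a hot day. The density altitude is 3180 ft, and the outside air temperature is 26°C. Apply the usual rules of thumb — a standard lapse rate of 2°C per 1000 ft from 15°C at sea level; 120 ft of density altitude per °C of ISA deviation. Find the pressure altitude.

DA = PA + 120 × (OAT − (15 − 2·PA/1000)) = PA + 120·OAT − 1800 + 0.24·PA = 1.24·PA + 120·OAT − 1800.
So 1.24·PA = 3180 − 120 × 26 + 1800 = 1860.
PA = 1860 / 1.24 = 1500 ft.

1500 ft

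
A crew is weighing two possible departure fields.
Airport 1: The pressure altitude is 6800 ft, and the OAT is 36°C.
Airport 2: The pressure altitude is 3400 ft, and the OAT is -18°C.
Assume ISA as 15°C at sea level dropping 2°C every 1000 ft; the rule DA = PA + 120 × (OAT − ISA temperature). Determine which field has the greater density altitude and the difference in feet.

Airport 1: ISA temp = 1.4°C, deviation +34.6°C, DA = 6800 + 120 × 34.6 = 10952 ft.
Airport 2: ISA temp = 8.2°C, deviation -26.2°C, DA = 3400 + 120 × (-26.2) = 256 ft.
Airport 1 is higher by 10952 − 256 = 10696 ft.

Airport 1 by 10696 ft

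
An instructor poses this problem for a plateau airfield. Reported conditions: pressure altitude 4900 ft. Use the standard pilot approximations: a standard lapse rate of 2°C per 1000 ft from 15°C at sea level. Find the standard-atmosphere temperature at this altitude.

5.2°C

ISA temperature = 15 − 2 × (4900/1000) = 15 − 9.8 = 5.2°C.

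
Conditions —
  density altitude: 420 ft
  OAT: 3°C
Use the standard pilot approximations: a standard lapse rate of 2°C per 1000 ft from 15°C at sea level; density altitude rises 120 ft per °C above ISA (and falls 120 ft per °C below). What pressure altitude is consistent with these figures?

DA = PA + 120 × (OAT − (15 − 2·PA/1000)) = PA + 120·OAT − 1800 + 0.24·PA = 1.24·PA + 120·OAT − 1800.
So 1.24·PA = 420 − 120 × 3 + 1800 = 1860.
PA = 1860 / 1.24 = 1500 ft.

1500 ft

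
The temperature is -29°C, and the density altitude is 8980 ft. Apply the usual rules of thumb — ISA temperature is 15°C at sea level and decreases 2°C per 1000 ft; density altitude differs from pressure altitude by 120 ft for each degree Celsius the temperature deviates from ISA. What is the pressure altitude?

DA = PA + 120 × (OAT − (15 − 2·PA/1000)) = PA + 120·OAT − 1800 + 0.24·PA = 1.24·PA + 120·OAT − 1800.
So 1.24·PA = 8980 − 120 × (-29) + 1800 = 14260.
PA = 14260 / 1.24 = 11500 ft.

11500 ft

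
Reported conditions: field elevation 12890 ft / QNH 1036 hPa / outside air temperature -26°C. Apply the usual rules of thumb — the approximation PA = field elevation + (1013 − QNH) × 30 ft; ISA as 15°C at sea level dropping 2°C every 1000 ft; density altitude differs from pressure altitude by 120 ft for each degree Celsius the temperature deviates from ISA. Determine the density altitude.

10208 ft

Pressure altitude = 12890 + (1013 − 1036) × 30 = 12890 + (-690) = 12200 ft.
ISA temperature at 12200 ft = 15 − 2 × (12200/1000) = -9.4°C.
ISA deviation = -26 − (-9.4) = -16.6°C.
Density altitude = 12200 + 120 × (-16.6) = 10208 ft.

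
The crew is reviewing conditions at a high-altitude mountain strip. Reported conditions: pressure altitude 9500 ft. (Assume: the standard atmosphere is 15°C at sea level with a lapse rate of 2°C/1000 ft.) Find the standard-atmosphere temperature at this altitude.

ISA temperature = 15 − 2 × (9500/1000) = 15 − 19 = -4°C.

-4°C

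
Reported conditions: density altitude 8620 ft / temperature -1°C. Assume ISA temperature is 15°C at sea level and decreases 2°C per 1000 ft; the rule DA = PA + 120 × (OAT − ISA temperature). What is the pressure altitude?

8500 ft

DA = PA + 120 × (OAT − (15 − 2·PA/1000)) = PA + 120·OAT − 1800 + 0.24·PA = 1.24·PA + 120·OAT − 1800.
So 1.24·PA = 8620 − 120 × (-1) + 1800 = 10540.
PA = 10540 / 1.24 = 8500 ft.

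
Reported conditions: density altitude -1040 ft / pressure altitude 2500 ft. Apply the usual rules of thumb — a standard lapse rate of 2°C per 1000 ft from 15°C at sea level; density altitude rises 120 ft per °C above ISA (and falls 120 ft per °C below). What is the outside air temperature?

-19.5°C

Density altitude − pressure altitude = -1040 − 2500 = -3540 ft.
At 120 ft/°C that is an ISA deviation of -3540/120 = -29.5°C.
ISA temperature at 2500 ft = 15 − 2 × (2500/1000) = 10°C.
OAT = ISA + deviation = 10 + (-29.5) = -19.5°C.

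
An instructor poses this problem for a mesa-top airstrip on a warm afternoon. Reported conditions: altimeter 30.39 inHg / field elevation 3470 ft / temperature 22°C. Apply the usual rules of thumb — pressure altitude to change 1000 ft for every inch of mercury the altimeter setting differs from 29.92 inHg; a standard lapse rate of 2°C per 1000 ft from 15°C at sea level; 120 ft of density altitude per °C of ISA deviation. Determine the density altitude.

Pressure altitude = 3470 + (29.92 − 30.39) × 1000 = 3470 + (-470) = 3000 ft.
ISA temperature at 3000 ft = 15 − 2 × (3000/1000) = 9°C.
ISA deviation = 22 − 9 = +13°C.
Density altitude = 3000 + 120 × (13) = 4560 ft.

4560 ft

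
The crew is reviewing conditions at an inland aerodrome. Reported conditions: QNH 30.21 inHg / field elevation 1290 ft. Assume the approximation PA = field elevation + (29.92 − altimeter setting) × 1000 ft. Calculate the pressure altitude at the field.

1000 ft

Pressure correction = (29.92 − 30.21) × 1000 = -290 ft.
Pressure altitude = 1290 + (-290) = 1000 ft.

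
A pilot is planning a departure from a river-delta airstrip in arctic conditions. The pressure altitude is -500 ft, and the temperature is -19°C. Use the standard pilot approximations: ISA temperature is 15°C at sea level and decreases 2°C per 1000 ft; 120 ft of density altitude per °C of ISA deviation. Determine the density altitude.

ISA temperature at -500 ft = 15 − 2 × (-500/1000) = 16°C.
ISA deviation = -19 − 16 = -35°C.
Density altitude = -500 + 120 × (-35) = -500 + (-4200) = -4700 ft.

-4700 ft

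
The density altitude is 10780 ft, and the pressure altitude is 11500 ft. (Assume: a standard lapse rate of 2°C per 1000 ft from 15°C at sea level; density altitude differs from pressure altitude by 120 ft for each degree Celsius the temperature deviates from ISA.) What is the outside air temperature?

-14°C

Density altitude − pressure altitude = 10780 − 11500 = -720 ft.
At 120 ft/°C that is an ISA deviation of -720/120 = -6°C.
ISA temperature at 11500 ft = 15 − 2 × (11500/1000) = -8°C.
OAT = ISA + deviation = -8 + (-6) = -14°C.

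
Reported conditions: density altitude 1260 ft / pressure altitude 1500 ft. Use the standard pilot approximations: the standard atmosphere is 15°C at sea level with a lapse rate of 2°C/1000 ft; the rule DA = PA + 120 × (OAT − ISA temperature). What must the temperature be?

Density altitude − pressure altitude = 1260 − 1500 = -240 ft.
At 120 ft/°C that is an ISA deviation of -240/120 = -2°C.
ISA temperature at 1500 ft = 15 − 2 × (1500/1000) = 12°C.
OAT = ISA + deviation = 12 + (-2) = 10°C.

10°C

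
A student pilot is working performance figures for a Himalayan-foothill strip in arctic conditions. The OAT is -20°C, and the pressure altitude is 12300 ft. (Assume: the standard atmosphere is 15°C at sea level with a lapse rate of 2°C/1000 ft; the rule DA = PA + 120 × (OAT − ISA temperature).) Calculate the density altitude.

11052 ft

ISA temperature at 12300 ft = 15 − 2 × (12300/1000) = -9.6°C.
ISA deviation = -20 − (-9.6) = -10.4°C.
Density altitude = 12300 + 120 × (-10.4) = 12300 + (-1248) = 11052 ft.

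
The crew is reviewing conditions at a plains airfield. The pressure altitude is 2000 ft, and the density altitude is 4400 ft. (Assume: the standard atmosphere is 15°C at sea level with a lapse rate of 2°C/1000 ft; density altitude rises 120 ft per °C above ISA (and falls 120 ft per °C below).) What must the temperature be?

31°C

Density altitude − pressure altitude = 4400 − 2000 = +2400 ft.
At 120 ft/°C that is an ISA deviation of 2400/120 = +20°C.
ISA temperature at 2000 ft = 15 − 2 × (2000/1000) = 11°C.
OAT = ISA + deviation = 11 + (+20) = 31°C.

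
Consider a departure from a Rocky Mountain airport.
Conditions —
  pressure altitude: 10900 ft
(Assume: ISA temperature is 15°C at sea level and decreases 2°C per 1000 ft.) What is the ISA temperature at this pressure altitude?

ISA temperature = 15 − 2 × (10900/1000) = 15 − 21.8 = -6.8°C.

-6.8°C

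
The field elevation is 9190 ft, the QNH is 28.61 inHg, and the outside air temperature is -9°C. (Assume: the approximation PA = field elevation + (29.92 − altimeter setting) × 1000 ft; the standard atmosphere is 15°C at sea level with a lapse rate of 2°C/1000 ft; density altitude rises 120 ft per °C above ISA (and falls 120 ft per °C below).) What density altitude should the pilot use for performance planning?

Pressure altitude = 9190 + (29.92 − 28.61) × 1000 = 9190 + (+1310) = 10500 ft.
ISA temperature at 10500 ft = 15 − 2 × (10500/1000) = -6°C.
ISA deviation = -9 − (-6) = -3°C.
Density altitude = 10500 + 120 × (-3) = 10140 ft.

10140 ft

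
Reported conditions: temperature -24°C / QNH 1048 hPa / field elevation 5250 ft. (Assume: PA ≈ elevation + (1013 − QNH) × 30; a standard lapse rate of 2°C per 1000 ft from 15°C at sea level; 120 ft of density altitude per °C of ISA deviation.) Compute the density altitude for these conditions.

Pressure altitude = 5250 + (1013 − 1048) × 30 = 5250 + (-1050) = 4200 ft.
ISA temperature at 4200 ft = 15 − 2 × (4200/1000) = 6.6°C.
ISA deviation = -24 − 6.6 = -30.6°C.
Density altitude = 4200 + 120 × (-30.6) = 528 ft.

528 ft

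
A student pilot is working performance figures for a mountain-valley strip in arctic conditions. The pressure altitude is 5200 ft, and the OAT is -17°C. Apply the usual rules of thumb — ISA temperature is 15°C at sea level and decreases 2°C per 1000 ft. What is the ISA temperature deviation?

ISA temperature at 5200 ft = 15 − 2 × (5200/1000) = 4.6°C.
Deviation = OAT − ISA = -17 − 4.6 = -21.6°C.

ISA-21.6°C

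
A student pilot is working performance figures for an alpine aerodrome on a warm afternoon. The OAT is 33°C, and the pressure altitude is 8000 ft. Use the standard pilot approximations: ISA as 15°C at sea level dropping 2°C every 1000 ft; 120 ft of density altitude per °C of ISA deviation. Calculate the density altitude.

12080 ft

ISA temperature at 8000 ft = 15 − 2 × (8000/1000) = -1°C.
ISA deviation = 33 − (-1) = +34°C.
Density altitude = 8000 + 120 × (34) = 8000 + (+4080) = 12080 ft.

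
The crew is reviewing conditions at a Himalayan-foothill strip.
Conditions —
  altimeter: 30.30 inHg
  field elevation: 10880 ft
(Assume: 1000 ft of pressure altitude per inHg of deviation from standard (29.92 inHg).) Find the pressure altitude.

Pressure correction = (29.92 − 30.30) × 1000 = -380 ft.
Pressure altitude = 10880 + (-380) = 10500 ft.

10500 ft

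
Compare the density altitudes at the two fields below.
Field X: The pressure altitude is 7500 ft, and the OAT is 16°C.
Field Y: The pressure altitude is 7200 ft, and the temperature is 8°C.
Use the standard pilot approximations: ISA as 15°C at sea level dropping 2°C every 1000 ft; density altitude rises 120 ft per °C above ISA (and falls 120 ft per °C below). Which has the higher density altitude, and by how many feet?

Field X by 1332 ft

Field X: ISA temp = 0°C, deviation +16°C, DA = 7500 + 120 × 16 = 9420 ft.
Field Y: ISA temp = 0.6°C, deviation +7.4°C, DA = 7200 + 120 × 7.4 = 8088 ft.
Field X is higher by 9420 − 8088 = 1332 ft.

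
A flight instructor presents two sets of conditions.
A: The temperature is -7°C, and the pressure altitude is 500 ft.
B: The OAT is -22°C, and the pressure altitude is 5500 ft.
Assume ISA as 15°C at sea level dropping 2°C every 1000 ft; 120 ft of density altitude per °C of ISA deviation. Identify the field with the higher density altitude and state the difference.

A: ISA temp = 14°C, deviation -21°C, DA = 500 + 120 × (-21) = -2020 ft.
B: ISA temp = 4°C, deviation -26°C, DA = 5500 + 120 × (-26) = 2380 ft.
B is higher by 2380 − (-2020) = 4400 ft.

B by 4400 ft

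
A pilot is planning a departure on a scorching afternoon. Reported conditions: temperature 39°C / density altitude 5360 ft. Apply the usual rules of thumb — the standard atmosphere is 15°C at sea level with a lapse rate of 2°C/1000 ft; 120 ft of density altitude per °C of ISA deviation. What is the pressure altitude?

DA = PA + 120 × (OAT − (15 − 2·PA/1000)) = PA + 120·OAT − 1800 + 0.24·PA = 1.24·PA + 120·OAT − 1800.
So 1.24·PA = 5360 − 120 × 39 + 1800 = 2480.
PA = 2480 / 1.24 = 2000 ft.

2000 ft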